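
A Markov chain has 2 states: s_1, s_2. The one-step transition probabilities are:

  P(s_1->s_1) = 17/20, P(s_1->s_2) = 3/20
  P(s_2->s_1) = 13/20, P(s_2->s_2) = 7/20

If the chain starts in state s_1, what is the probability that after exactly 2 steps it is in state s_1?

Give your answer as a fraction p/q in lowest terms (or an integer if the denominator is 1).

Computing P^2 by repeated multiplication:
P^1 =
  s_1: [17/20, 3/20]
  s_2: [13/20, 7/20]
P^2 =
  s_1: [41/50, 9/50]
  s_2: [39/50, 11/50]

(P^2)[s_1 -> s_1] = 41/50

Answer: 41/50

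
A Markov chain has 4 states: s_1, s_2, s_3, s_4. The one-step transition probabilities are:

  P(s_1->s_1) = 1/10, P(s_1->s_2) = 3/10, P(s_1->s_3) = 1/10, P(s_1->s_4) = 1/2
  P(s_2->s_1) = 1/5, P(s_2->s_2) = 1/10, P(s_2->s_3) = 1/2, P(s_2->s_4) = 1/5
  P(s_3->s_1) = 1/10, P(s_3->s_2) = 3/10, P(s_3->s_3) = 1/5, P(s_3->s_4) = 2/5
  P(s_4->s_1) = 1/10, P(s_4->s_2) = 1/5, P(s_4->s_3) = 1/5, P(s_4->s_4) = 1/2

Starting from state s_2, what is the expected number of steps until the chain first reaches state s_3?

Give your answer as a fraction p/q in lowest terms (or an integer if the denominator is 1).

Let h_i = expected steps to first reach s_3 from state i.
Boundary: h_s_3 = 0.
First-step equations for the other states:
  h_s_1 = 1 + 1/10*h_s_1 + 3/10*h_s_2 + 1/10*h_s_3 + 1/2*h_s_4
  h_s_2 = 1 + 1/5*h_s_1 + 1/10*h_s_2 + 1/2*h_s_3 + 1/5*h_s_4
  h_s_4 = 1 + 1/10*h_s_1 + 1/5*h_s_2 + 1/5*h_s_3 + 1/2*h_s_4

Substituting h_s_3 = 0 and rearranging gives the linear system (I - Q) h = 1:
  [9/10, -3/10, -1/2] . (h_s_1, h_s_2, h_s_4) = 1
  [-1/5, 9/10, -1/5] . (h_s_1, h_s_2, h_s_4) = 1
  [-1/10, -1/5, 1/2] . (h_s_1, h_s_2, h_s_4) = 1

Solving yields:
  h_s_1 = 585/134
  h_s_2 = 200/67
  h_s_4 = 545/134

Starting state is s_2, so the expected hitting time is h_s_2 = 200/67.

Answer: 200/67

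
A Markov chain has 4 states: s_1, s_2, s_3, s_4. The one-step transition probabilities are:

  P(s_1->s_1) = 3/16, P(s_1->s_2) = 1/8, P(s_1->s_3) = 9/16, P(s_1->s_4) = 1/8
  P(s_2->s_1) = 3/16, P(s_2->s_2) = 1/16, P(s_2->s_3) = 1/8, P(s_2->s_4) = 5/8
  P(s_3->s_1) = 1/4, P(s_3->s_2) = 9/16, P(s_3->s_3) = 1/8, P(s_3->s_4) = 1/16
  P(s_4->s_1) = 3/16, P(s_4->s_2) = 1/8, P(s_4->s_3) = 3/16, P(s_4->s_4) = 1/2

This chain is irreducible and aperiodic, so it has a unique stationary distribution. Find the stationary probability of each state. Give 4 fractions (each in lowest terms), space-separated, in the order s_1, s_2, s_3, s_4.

Answer: 937/4634 71/331 545/2317 1613/4634

Derivation:
The stationary distribution satisfies pi = pi * P, i.e.:
  pi_s_1 = 3/16*pi_s_1 + 3/16*pi_s_2 + 1/4*pi_s_3 + 3/16*pi_s_4
  pi_s_2 = 1/8*pi_s_1 + 1/16*pi_s_2 + 9/16*pi_s_3 + 1/8*pi_s_4
  pi_s_3 = 9/16*pi_s_1 + 1/8*pi_s_2 + 1/8*pi_s_3 + 3/16*pi_s_4
  pi_s_4 = 1/8*pi_s_1 + 5/8*pi_s_2 + 1/16*pi_s_3 + 1/2*pi_s_4
with normalization: pi_s_1 + pi_s_2 + pi_s_3 + pi_s_4 = 1.

Using the first 3 balance equations plus normalization, the linear system A*pi = b is:
  [-13/16, 3/16, 1/4, 3/16] . pi = 0
  [1/8, -15/16, 9/16, 1/8] . pi = 0
  [9/16, 1/8, -7/8, 3/16] . pi = 0
  [1, 1, 1, 1] . pi = 1

Solving yields:
  pi_s_1 = 937/4634
  pi_s_2 = 71/331
  pi_s_3 = 545/2317
  pi_s_4 = 1613/4634

Verification (pi * P):
  937/4634*3/16 + 71/331*3/16 + 545/2317*1/4 + 1613/4634*3/16 = 937/4634 = pi_s_1  (ok)
  937/4634*1/8 + 71/331*1/16 + 545/2317*9/16 + 1613/4634*1/8 = 71/331 = pi_s_2  (ok)
  937/4634*9/16 + 71/331*1/8 + 545/2317*1/8 + 1613/4634*3/16 = 545/2317 = pi_s_3  (ok)
  937/4634*1/8 + 71/331*5/8 + 545/2317*1/16 + 1613/4634*1/2 = 1613/4634 = pi_s_4  (ok)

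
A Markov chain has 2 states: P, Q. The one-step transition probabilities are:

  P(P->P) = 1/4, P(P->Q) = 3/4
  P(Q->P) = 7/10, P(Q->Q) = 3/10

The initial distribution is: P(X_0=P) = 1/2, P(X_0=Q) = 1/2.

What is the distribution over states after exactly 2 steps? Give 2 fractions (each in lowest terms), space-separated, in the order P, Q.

Answer: 389/800 411/800

Derivation:
Propagating the distribution step by step (d_{t+1} = d_t * P):
d_0 = (P=1/2, Q=1/2)
  d_1[P] = 1/2*1/4 + 1/2*7/10 = 19/40
  d_1[Q] = 1/2*3/4 + 1/2*3/10 = 21/40
d_1 = (P=19/40, Q=21/40)
  d_2[P] = 19/40*1/4 + 21/40*7/10 = 389/800
  d_2[Q] = 19/40*3/4 + 21/40*3/10 = 411/800
d_2 = (P=389/800, Q=411/800)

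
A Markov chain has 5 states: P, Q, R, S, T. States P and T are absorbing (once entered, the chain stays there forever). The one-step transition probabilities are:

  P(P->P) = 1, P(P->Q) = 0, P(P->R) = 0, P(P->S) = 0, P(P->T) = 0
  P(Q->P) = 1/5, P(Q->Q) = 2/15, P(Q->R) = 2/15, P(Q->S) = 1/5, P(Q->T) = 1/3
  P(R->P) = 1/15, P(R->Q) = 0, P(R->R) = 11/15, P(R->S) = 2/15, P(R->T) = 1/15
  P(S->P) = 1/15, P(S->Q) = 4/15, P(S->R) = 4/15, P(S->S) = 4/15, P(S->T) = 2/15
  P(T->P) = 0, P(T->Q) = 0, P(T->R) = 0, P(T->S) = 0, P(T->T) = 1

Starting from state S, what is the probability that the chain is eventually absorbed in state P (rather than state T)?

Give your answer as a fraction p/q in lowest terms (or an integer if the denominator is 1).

Let a_i = P(absorbed in P | start in state i).
Boundary conditions: a_P = 1, a_T = 0.
For each transient state i, a_i = sum_j P(i->j) * a_j:
  a_Q = 1/5*a_P + 2/15*a_Q + 2/15*a_R + 1/5*a_S + 1/3*a_T
  a_R = 1/15*a_P + 0*a_Q + 11/15*a_R + 2/15*a_S + 1/15*a_T
  a_S = 1/15*a_P + 4/15*a_Q + 4/15*a_R + 4/15*a_S + 2/15*a_T

Substituting a_P = 1 and a_T = 0, rearrange to (I - Q) a = r where r[i] = P(i -> P):
  [13/15, -2/15, -1/5] . (a_Q, a_R, a_S) = 1/5
  [0, 4/15, -2/15] . (a_Q, a_R, a_S) = 1/15
  [-4/15, -4/15, 11/15] . (a_Q, a_R, a_S) = 1/15

Solving yields:
  a_Q = 79/202
  a_R = 181/404
  a_S = 40/101

Starting state is S, so the absorption probability is a_S = 40/101.

Answer: 40/101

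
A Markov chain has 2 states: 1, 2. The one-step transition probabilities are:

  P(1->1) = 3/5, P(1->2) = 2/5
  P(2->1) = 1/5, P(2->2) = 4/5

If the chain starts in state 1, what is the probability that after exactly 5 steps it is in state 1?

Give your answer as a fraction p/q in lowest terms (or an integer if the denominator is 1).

Answer: 1063/3125

Derivation:
Computing P^5 by repeated multiplication:
P^1 =
  1: [3/5, 2/5]
  2: [1/5, 4/5]
P^2 =
  1: [11/25, 14/25]
  2: [7/25, 18/25]
P^3 =
  1: [47/125, 78/125]
  2: [39/125, 86/125]
P^4 =
  1: [219/625, 406/625]
  2: [203/625, 422/625]
P^5 =
  1: [1063/3125, 2062/3125]
  2: [1031/3125, 2094/3125]

(P^5)[1 -> 1] = 1063/3125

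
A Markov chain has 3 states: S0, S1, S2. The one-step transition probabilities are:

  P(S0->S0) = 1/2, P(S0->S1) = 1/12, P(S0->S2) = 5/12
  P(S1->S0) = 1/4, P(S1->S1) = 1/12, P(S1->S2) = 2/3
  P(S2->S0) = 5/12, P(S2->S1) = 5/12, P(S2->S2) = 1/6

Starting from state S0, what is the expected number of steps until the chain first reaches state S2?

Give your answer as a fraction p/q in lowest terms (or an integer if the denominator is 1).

Let h_i = expected steps to first reach S2 from state i.
Boundary: h_S2 = 0.
First-step equations for the other states:
  h_S0 = 1 + 1/2*h_S0 + 1/12*h_S1 + 5/12*h_S2
  h_S1 = 1 + 1/4*h_S0 + 1/12*h_S1 + 2/3*h_S2

Substituting h_S2 = 0 and rearranging gives the linear system (I - Q) h = 1:
  [1/2, -1/12] . (h_S0, h_S1) = 1
  [-1/4, 11/12] . (h_S0, h_S1) = 1

Solving yields:
  h_S0 = 16/7
  h_S1 = 12/7

Starting state is S0, so the expected hitting time is h_S0 = 16/7.

Answer: 16/7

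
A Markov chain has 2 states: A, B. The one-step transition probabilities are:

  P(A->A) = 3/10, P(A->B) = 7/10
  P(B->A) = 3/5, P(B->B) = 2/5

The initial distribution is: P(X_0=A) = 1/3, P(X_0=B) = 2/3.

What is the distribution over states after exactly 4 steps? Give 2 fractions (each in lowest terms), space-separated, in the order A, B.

Answer: 921/2000 1079/2000

Derivation:
Propagating the distribution step by step (d_{t+1} = d_t * P):
d_0 = (A=1/3, B=2/3)
  d_1[A] = 1/3*3/10 + 2/3*3/5 = 1/2
  d_1[B] = 1/3*7/10 + 2/3*2/5 = 1/2
d_1 = (A=1/2, B=1/2)
  d_2[A] = 1/2*3/10 + 1/2*3/5 = 9/20
  d_2[B] = 1/2*7/10 + 1/2*2/5 = 11/20
d_2 = (A=9/20, B=11/20)
  d_3[A] = 9/20*3/10 + 11/20*3/5 = 93/200
  d_3[B] = 9/20*7/10 + 11/20*2/5 = 107/200
d_3 = (A=93/200, B=107/200)
  d_4[A] = 93/200*3/10 + 107/200*3/5 = 921/2000
  d_4[B] = 93/200*7/10 + 107/200*2/5 = 1079/2000
d_4 = (A=921/2000, B=1079/2000)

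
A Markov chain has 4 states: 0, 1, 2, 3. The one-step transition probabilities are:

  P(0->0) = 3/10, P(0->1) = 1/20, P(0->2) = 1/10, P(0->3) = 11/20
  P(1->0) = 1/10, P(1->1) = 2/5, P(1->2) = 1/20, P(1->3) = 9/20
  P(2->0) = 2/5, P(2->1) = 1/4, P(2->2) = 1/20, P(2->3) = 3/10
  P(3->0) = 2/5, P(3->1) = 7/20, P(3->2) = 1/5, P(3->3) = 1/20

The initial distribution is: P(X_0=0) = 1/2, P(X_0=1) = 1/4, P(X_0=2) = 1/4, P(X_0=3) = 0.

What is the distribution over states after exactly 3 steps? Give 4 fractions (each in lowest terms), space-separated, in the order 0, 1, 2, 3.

Answer: 4601/16000 8169/32000 27/250 11173/32000

Derivation:
Propagating the distribution step by step (d_{t+1} = d_t * P):
d_0 = (0=1/2, 1=1/4, 2=1/4, 3=0)
  d_1[0] = 1/2*3/10 + 1/4*1/10 + 1/4*2/5 + 0*2/5 = 11/40
  d_1[1] = 1/2*1/20 + 1/4*2/5 + 1/4*1/4 + 0*7/20 = 3/16
  d_1[2] = 1/2*1/10 + 1/4*1/20 + 1/4*1/20 + 0*1/5 = 3/40
  d_1[3] = 1/2*11/20 + 1/4*9/20 + 1/4*3/10 + 0*1/20 = 37/80
d_1 = (0=11/40, 1=3/16, 2=3/40, 3=37/80)
  d_2[0] = 11/40*3/10 + 3/16*1/10 + 3/40*2/5 + 37/80*2/5 = 253/800
  d_2[1] = 11/40*1/20 + 3/16*2/5 + 3/40*1/4 + 37/80*7/20 = 431/1600
  d_2[2] = 11/40*1/10 + 3/16*1/20 + 3/40*1/20 + 37/80*1/5 = 213/1600
  d_2[3] = 11/40*11/20 + 3/16*9/20 + 3/40*3/10 + 37/80*1/20 = 9/32
d_2 = (0=253/800, 1=431/1600, 2=213/1600, 3=9/32)
  d_3[0] = 253/800*3/10 + 431/1600*1/10 + 213/1600*2/5 + 9/32*2/5 = 4601/16000
  d_3[1] = 253/800*1/20 + 431/1600*2/5 + 213/1600*1/4 + 9/32*7/20 = 8169/32000
  d_3[2] = 253/800*1/10 + 431/1600*1/20 + 213/1600*1/20 + 9/32*1/5 = 27/250
  d_3[3] = 253/800*11/20 + 431/1600*9/20 + 213/1600*3/10 + 9/32*1/20 = 11173/32000
d_3 = (0=4601/16000, 1=8169/32000, 2=27/250, 3=11173/32000)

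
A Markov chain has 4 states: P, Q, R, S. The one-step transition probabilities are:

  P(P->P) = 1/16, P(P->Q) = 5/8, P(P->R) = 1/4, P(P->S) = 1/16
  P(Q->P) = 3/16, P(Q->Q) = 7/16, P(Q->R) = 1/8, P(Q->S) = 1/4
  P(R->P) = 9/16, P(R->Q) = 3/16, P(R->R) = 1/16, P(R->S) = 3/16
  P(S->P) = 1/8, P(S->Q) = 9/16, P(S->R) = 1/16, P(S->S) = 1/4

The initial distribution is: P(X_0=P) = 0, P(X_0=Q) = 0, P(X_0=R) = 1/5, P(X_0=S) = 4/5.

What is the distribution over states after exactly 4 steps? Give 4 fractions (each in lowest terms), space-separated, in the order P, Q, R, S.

Propagating the distribution step by step (d_{t+1} = d_t * P):
d_0 = (P=0, Q=0, R=1/5, S=4/5)
  d_1[P] = 0*1/16 + 0*3/16 + 1/5*9/16 + 4/5*1/8 = 17/80
  d_1[Q] = 0*5/8 + 0*7/16 + 1/5*3/16 + 4/5*9/16 = 39/80
  d_1[R] = 0*1/4 + 0*1/8 + 1/5*1/16 + 4/5*1/16 = 1/16
  d_1[S] = 0*1/16 + 0*1/4 + 1/5*3/16 + 4/5*1/4 = 19/80
d_1 = (P=17/80, Q=39/80, R=1/16, S=19/80)
  d_2[P] = 17/80*1/16 + 39/80*3/16 + 1/16*9/16 + 19/80*1/8 = 217/1280
  d_2[Q] = 17/80*5/8 + 39/80*7/16 + 1/16*3/16 + 19/80*9/16 = 629/1280
  d_2[R] = 17/80*1/4 + 39/80*1/8 + 1/16*1/16 + 19/80*1/16 = 17/128
  d_2[S] = 17/80*1/16 + 39/80*1/4 + 1/16*3/16 + 19/80*1/4 = 33/160
d_2 = (P=217/1280, Q=629/1280, R=17/128, S=33/160)
  d_3[P] = 217/1280*1/16 + 629/1280*3/16 + 17/128*9/16 + 33/160*1/8 = 2081/10240
  d_3[Q] = 217/1280*5/8 + 629/1280*7/16 + 17/128*3/16 + 33/160*9/16 = 9459/20480
  d_3[R] = 217/1280*1/4 + 629/1280*1/8 + 17/128*1/16 + 33/160*1/16 = 1/8
  d_3[S] = 217/1280*1/16 + 629/1280*1/4 + 17/128*3/16 + 33/160*1/4 = 4299/20480
d_3 = (P=2081/10240, Q=9459/20480, R=1/8, S=4299/20480)
  d_4[P] = 2081/10240*1/16 + 9459/20480*3/16 + 1/8*9/16 + 4299/20480*1/8 = 64177/327680
  d_4[Q] = 2081/10240*5/8 + 9459/20480*7/16 + 1/8*3/16 + 4299/20480*9/16 = 38551/81920
  d_4[R] = 2081/10240*1/4 + 9459/20480*1/8 + 1/8*1/16 + 4299/20480*1/16 = 8485/65536
  d_4[S] = 2081/10240*1/16 + 9459/20480*1/4 + 1/8*3/16 + 4299/20480*1/4 = 33437/163840
d_4 = (P=64177/327680, Q=38551/81920, R=8485/65536, S=33437/163840)

Answer: 64177/327680 38551/81920 8485/65536 33437/163840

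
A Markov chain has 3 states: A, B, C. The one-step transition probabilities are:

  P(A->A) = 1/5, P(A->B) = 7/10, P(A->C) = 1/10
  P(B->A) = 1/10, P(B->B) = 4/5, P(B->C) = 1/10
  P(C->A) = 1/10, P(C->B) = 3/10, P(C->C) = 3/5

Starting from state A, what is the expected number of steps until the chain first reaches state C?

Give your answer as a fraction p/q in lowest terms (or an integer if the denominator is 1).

Answer: 10

Derivation:
Let h_i = expected steps to first reach C from state i.
Boundary: h_C = 0.
First-step equations for the other states:
  h_A = 1 + 1/5*h_A + 7/10*h_B + 1/10*h_C
  h_B = 1 + 1/10*h_A + 4/5*h_B + 1/10*h_C

Substituting h_C = 0 and rearranging gives the linear system (I - Q) h = 1:
  [4/5, -7/10] . (h_A, h_B) = 1
  [-1/10, 1/5] . (h_A, h_B) = 1

Solving yields:
  h_A = 10
  h_B = 10

Starting state is A, so the expected hitting time is h_A = 10.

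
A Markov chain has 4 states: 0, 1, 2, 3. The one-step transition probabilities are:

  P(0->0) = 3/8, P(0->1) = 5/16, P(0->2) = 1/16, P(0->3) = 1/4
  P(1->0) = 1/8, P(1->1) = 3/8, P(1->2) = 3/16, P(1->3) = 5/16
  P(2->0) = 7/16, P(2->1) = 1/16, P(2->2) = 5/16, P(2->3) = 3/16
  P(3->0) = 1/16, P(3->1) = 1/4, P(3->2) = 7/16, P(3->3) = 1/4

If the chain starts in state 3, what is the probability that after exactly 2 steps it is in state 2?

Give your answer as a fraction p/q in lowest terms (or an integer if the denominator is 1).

Answer: 19/64

Derivation:
Computing P^2 by repeated multiplication:
P^1 =
  0: [3/8, 5/16, 1/16, 1/4]
  1: [1/8, 3/8, 3/16, 5/16]
  2: [7/16, 1/16, 5/16, 3/16]
  3: [1/16, 1/4, 7/16, 1/4]
P^2 =
  0: [57/256, 77/256, 27/128, 17/64]
  1: [25/128, 69/256, 35/128, 67/256]
  2: [41/128, 29/128, 7/32, 15/64]
  3: [67/256, 13/64, 19/64, 61/256]

(P^2)[3 -> 2] = 19/64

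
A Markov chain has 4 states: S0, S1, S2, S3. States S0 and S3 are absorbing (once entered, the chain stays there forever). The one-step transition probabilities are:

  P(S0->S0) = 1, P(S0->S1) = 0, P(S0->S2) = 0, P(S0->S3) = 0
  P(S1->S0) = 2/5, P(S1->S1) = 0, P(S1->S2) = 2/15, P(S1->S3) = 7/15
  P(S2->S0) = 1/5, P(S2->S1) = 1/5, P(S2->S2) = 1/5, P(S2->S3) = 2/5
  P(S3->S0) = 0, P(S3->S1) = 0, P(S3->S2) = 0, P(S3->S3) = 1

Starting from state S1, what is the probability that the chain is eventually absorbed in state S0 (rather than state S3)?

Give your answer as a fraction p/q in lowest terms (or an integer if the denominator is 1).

Let a_i = P(absorbed in S0 | start in state i).
Boundary conditions: a_S0 = 1, a_S3 = 0.
For each transient state i, a_i = sum_j P(i->j) * a_j:
  a_S1 = 2/5*a_S0 + 0*a_S1 + 2/15*a_S2 + 7/15*a_S3
  a_S2 = 1/5*a_S0 + 1/5*a_S1 + 1/5*a_S2 + 2/5*a_S3

Substituting a_S0 = 1 and a_S3 = 0, rearrange to (I - Q) a = r where r[i] = P(i -> S0):
  [1, -2/15] . (a_S1, a_S2) = 2/5
  [-1/5, 4/5] . (a_S1, a_S2) = 1/5

Solving yields:
  a_S1 = 13/29
  a_S2 = 21/58

Starting state is S1, so the absorption probability is a_S1 = 13/29.

Answer: 13/29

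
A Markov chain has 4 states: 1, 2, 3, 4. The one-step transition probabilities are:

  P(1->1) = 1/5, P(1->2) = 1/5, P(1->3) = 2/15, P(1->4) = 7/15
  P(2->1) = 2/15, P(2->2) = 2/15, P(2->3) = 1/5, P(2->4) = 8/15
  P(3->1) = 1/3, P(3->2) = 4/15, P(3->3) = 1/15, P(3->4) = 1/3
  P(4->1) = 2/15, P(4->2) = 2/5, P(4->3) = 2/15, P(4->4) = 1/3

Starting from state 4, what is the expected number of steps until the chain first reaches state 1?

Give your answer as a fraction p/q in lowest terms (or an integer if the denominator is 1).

Answer: 765/124

Derivation:
Let h_i = expected steps to first reach 1 from state i.
Boundary: h_1 = 0.
First-step equations for the other states:
  h_2 = 1 + 2/15*h_1 + 2/15*h_2 + 1/5*h_3 + 8/15*h_4
  h_3 = 1 + 1/3*h_1 + 4/15*h_2 + 1/15*h_3 + 1/3*h_4
  h_4 = 1 + 2/15*h_1 + 2/5*h_2 + 2/15*h_3 + 1/3*h_4

Substituting h_1 = 0 and rearranging gives the linear system (I - Q) h = 1:
  [13/15, -1/5, -8/15] . (h_2, h_3, h_4) = 1
  [-4/15, 14/15, -1/3] . (h_2, h_3, h_4) = 1
  [-2/5, -2/15, 2/3] . (h_2, h_3, h_4) = 1

Solving yields:
  h_2 = 1515/248
  h_3 = 1245/248
  h_4 = 765/124

Starting state is 4, so the expected hitting time is h_4 = 765/124.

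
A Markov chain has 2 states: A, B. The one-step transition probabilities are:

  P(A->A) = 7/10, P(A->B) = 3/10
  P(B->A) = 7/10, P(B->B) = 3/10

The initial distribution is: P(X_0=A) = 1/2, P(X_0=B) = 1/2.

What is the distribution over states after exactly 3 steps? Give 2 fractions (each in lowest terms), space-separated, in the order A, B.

Propagating the distribution step by step (d_{t+1} = d_t * P):
d_0 = (A=1/2, B=1/2)
  d_1[A] = 1/2*7/10 + 1/2*7/10 = 7/10
  d_1[B] = 1/2*3/10 + 1/2*3/10 = 3/10
d_1 = (A=7/10, B=3/10)
  d_2[A] = 7/10*7/10 + 3/10*7/10 = 7/10
  d_2[B] = 7/10*3/10 + 3/10*3/10 = 3/10
d_2 = (A=7/10, B=3/10)
  d_3[A] = 7/10*7/10 + 3/10*7/10 = 7/10
  d_3[B] = 7/10*3/10 + 3/10*3/10 = 3/10
d_3 = (A=7/10, B=3/10)

Answer: 7/10 3/10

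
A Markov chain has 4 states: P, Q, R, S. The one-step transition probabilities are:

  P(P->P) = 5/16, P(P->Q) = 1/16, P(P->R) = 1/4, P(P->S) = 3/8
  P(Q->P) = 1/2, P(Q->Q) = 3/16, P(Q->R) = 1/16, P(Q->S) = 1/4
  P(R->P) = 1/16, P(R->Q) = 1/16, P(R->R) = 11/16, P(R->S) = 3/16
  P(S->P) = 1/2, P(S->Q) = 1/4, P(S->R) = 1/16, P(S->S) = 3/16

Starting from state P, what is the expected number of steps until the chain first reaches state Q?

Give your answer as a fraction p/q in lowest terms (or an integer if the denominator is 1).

Let h_i = expected steps to first reach Q from state i.
Boundary: h_Q = 0.
First-step equations for the other states:
  h_P = 1 + 5/16*h_P + 1/16*h_Q + 1/4*h_R + 3/8*h_S
  h_R = 1 + 1/16*h_P + 1/16*h_Q + 11/16*h_R + 3/16*h_S
  h_S = 1 + 1/2*h_P + 1/4*h_Q + 1/16*h_R + 3/16*h_S

Substituting h_Q = 0 and rearranging gives the linear system (I - Q) h = 1:
  [11/16, -1/4, -3/8] . (h_P, h_R, h_S) = 1
  [-1/16, 5/16, -3/16] . (h_P, h_R, h_S) = 1
  [-1/2, -1/16, 13/16] . (h_P, h_R, h_S) = 1

Solving yields:
  h_P = 9
  h_R = 19/2
  h_S = 15/2

Starting state is P, so the expected hitting time is h_P = 9.

Answer: 9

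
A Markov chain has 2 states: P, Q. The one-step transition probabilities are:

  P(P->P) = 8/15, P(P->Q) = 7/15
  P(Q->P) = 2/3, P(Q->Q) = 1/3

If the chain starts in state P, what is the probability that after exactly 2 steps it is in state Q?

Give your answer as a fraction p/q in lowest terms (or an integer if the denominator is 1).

Answer: 91/225

Derivation:
Computing P^2 by repeated multiplication:
P^1 =
  P: [8/15, 7/15]
  Q: [2/3, 1/3]
P^2 =
  P: [134/225, 91/225]
  Q: [26/45, 19/45]

(P^2)[P -> Q] = 91/225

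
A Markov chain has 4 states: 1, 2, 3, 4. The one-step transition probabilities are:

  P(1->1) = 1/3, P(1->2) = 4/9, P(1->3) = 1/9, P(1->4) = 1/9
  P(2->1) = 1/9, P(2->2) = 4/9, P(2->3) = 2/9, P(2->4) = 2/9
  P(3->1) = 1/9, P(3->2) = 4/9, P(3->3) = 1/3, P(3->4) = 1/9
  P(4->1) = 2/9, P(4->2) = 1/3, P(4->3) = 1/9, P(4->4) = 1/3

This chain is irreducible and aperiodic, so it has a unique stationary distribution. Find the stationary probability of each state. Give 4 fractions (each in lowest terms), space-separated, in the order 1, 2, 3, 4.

The stationary distribution satisfies pi = pi * P, i.e.:
  pi_1 = 1/3*pi_1 + 1/9*pi_2 + 1/9*pi_3 + 2/9*pi_4
  pi_2 = 4/9*pi_1 + 4/9*pi_2 + 4/9*pi_3 + 1/3*pi_4
  pi_3 = 1/9*pi_1 + 2/9*pi_2 + 1/3*pi_3 + 1/9*pi_4
  pi_4 = 1/9*pi_1 + 2/9*pi_2 + 1/9*pi_3 + 1/3*pi_4
with normalization: pi_1 + pi_2 + pi_3 + pi_4 = 1.

Using the first 3 balance equations plus normalization, the linear system A*pi = b is:
  [-2/3, 1/9, 1/9, 2/9] . pi = 0
  [4/9, -5/9, 4/9, 1/3] . pi = 0
  [1/9, 2/9, -2/3, 1/9] . pi = 0
  [1, 1, 1, 1] . pi = 1

Solving yields:
  pi_1 = 11/64
  pi_2 = 27/64
  pi_3 = 13/64
  pi_4 = 13/64

Verification (pi * P):
  11/64*1/3 + 27/64*1/9 + 13/64*1/9 + 13/64*2/9 = 11/64 = pi_1  (ok)
  11/64*4/9 + 27/64*4/9 + 13/64*4/9 + 13/64*1/3 = 27/64 = pi_2  (ok)
  11/64*1/9 + 27/64*2/9 + 13/64*1/3 + 13/64*1/9 = 13/64 = pi_3  (ok)
  11/64*1/9 + 27/64*2/9 + 13/64*1/9 + 13/64*1/3 = 13/64 = pi_4  (ok)

Answer: 11/64 27/64 13/64 13/64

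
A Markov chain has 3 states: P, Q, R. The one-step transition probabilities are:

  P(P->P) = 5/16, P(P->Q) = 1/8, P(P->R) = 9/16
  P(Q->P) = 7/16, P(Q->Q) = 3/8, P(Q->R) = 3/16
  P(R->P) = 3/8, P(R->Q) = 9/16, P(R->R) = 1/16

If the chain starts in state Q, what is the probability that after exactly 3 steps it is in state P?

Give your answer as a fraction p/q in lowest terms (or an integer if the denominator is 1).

Answer: 759/2048

Derivation:
Computing P^3 by repeated multiplication:
P^1 =
  P: [5/16, 1/8, 9/16]
  Q: [7/16, 3/8, 3/16]
  R: [3/8, 9/16, 1/16]
P^2 =
  P: [93/256, 103/256, 15/64]
  Q: [95/256, 77/256, 21/64]
  R: [99/256, 75/256, 41/128]
P^3 =
  P: [773/2048, 21/64, 603/2048]
  Q: [759/2048, 11/32, 585/2048]
  R: [189/512, 693/2048, 599/2048]

(P^3)[Q -> P] = 759/2048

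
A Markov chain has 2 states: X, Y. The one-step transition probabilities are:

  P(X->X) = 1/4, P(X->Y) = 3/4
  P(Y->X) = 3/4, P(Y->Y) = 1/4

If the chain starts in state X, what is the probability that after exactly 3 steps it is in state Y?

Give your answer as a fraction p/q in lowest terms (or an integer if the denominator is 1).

Answer: 9/16

Derivation:
Computing P^3 by repeated multiplication:
P^1 =
  X: [1/4, 3/4]
  Y: [3/4, 1/4]
P^2 =
  X: [5/8, 3/8]
  Y: [3/8, 5/8]
P^3 =
  X: [7/16, 9/16]
  Y: [9/16, 7/16]

(P^3)[X -> Y] = 9/16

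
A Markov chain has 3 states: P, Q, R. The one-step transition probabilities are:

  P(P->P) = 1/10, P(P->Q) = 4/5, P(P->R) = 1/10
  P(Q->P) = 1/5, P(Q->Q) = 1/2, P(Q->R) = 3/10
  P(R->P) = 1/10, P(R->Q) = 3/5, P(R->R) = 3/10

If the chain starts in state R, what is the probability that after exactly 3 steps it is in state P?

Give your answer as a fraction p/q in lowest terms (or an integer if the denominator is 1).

Answer: 39/250

Derivation:
Computing P^3 by repeated multiplication:
P^1 =
  P: [1/10, 4/5, 1/10]
  Q: [1/5, 1/2, 3/10]
  R: [1/10, 3/5, 3/10]
P^2 =
  P: [9/50, 27/50, 7/25]
  Q: [3/20, 59/100, 13/50]
  R: [4/25, 14/25, 7/25]
P^3 =
  P: [77/500, 291/500, 33/125]
  Q: [159/1000, 571/1000, 27/100]
  R: [39/250, 72/125, 67/250]

(P^3)[R -> P] = 39/250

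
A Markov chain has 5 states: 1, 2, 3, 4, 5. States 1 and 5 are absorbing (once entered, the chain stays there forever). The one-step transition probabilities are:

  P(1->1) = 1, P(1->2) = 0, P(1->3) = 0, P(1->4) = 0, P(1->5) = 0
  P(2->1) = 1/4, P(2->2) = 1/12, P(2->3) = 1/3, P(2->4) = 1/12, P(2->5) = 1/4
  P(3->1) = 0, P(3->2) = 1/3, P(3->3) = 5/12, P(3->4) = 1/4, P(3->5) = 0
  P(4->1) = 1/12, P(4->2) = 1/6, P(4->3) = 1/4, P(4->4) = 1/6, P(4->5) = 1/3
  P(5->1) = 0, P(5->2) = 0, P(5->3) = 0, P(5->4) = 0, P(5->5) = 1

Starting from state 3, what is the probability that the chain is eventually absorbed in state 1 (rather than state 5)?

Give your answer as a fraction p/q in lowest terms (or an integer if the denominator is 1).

Let a_i = P(absorbed in 1 | start in state i).
Boundary conditions: a_1 = 1, a_5 = 0.
For each transient state i, a_i = sum_j P(i->j) * a_j:
  a_2 = 1/4*a_1 + 1/12*a_2 + 1/3*a_3 + 1/12*a_4 + 1/4*a_5
  a_3 = 0*a_1 + 1/3*a_2 + 5/12*a_3 + 1/4*a_4 + 0*a_5
  a_4 = 1/12*a_1 + 1/6*a_2 + 1/4*a_3 + 1/6*a_4 + 1/3*a_5

Substituting a_1 = 1 and a_5 = 0, rearrange to (I - Q) a = r where r[i] = P(i -> 1):
  [11/12, -1/3, -1/12] . (a_2, a_3, a_4) = 1/4
  [-1/3, 7/12, -1/4] . (a_2, a_3, a_4) = 0
  [-1/6, -1/4, 5/6] . (a_2, a_3, a_4) = 1/12

Solving yields:
  a_2 = 202/461
  a_3 = 175/461
  a_4 = 139/461

Starting state is 3, so the absorption probability is a_3 = 175/461.

Answer: 175/461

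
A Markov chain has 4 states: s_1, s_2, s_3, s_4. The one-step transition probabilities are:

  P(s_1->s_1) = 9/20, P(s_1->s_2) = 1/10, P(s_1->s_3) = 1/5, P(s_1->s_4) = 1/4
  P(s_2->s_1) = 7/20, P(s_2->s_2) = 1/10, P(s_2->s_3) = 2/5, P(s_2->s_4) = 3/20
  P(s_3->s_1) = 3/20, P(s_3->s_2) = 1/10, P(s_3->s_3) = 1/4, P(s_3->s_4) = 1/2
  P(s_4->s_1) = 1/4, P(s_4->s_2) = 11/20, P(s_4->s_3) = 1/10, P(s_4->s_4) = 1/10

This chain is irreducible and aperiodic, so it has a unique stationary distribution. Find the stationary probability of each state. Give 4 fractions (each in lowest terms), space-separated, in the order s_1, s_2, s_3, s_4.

Answer: 2825/9102 643/3034 1042/4551 1132/4551

Derivation:
The stationary distribution satisfies pi = pi * P, i.e.:
  pi_s_1 = 9/20*pi_s_1 + 7/20*pi_s_2 + 3/20*pi_s_3 + 1/4*pi_s_4
  pi_s_2 = 1/10*pi_s_1 + 1/10*pi_s_2 + 1/10*pi_s_3 + 11/20*pi_s_4
  pi_s_3 = 1/5*pi_s_1 + 2/5*pi_s_2 + 1/4*pi_s_3 + 1/10*pi_s_4
  pi_s_4 = 1/4*pi_s_1 + 3/20*pi_s_2 + 1/2*pi_s_3 + 1/10*pi_s_4
with normalization: pi_s_1 + pi_s_2 + pi_s_3 + pi_s_4 = 1.

Using the first 3 balance equations plus normalization, the linear system A*pi = b is:
  [-11/20, 7/20, 3/20, 1/4] . pi = 0
  [1/10, -9/10, 1/10, 11/20] . pi = 0
  [1/5, 2/5, -3/4, 1/10] . pi = 0
  [1, 1, 1, 1] . pi = 1

Solving yields:
  pi_s_1 = 2825/9102
  pi_s_2 = 643/3034
  pi_s_3 = 1042/4551
  pi_s_4 = 1132/4551

Verification (pi * P):
  2825/9102*9/20 + 643/3034*7/20 + 1042/4551*3/20 + 1132/4551*1/4 = 2825/9102 = pi_s_1  (ok)
  2825/9102*1/10 + 643/3034*1/10 + 1042/4551*1/10 + 1132/4551*11/20 = 643/3034 = pi_s_2  (ok)
  2825/9102*1/5 + 643/3034*2/5 + 1042/4551*1/4 + 1132/4551*1/10 = 1042/4551 = pi_s_3  (ok)
  2825/9102*1/4 + 643/3034*3/20 + 1042/4551*1/2 + 1132/4551*1/10 = 1132/4551 = pi_s_4  (ok)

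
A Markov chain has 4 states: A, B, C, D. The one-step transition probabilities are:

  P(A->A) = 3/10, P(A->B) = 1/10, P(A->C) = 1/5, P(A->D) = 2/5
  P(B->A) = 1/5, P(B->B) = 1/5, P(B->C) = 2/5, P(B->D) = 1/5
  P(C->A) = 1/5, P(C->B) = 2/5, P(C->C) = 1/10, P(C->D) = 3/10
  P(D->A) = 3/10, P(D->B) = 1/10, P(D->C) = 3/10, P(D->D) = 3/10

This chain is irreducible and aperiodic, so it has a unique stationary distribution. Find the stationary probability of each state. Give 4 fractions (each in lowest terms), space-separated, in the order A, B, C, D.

Answer: 133/519 100/519 127/519 53/173

Derivation:
The stationary distribution satisfies pi = pi * P, i.e.:
  pi_A = 3/10*pi_A + 1/5*pi_B + 1/5*pi_C + 3/10*pi_D
  pi_B = 1/10*pi_A + 1/5*pi_B + 2/5*pi_C + 1/10*pi_D
  pi_C = 1/5*pi_A + 2/5*pi_B + 1/10*pi_C + 3/10*pi_D
  pi_D = 2/5*pi_A + 1/5*pi_B + 3/10*pi_C + 3/10*pi_D
with normalization: pi_A + pi_B + pi_C + pi_D = 1.

Using the first 3 balance equations plus normalization, the linear system A*pi = b is:
  [-7/10, 1/5, 1/5, 3/10] . pi = 0
  [1/10, -4/5, 2/5, 1/10] . pi = 0
  [1/5, 2/5, -9/10, 3/10] . pi = 0
  [1, 1, 1, 1] . pi = 1

Solving yields:
  pi_A = 133/519
  pi_B = 100/519
  pi_C = 127/519
  pi_D = 53/173

Verification (pi * P):
  133/519*3/10 + 100/519*1/5 + 127/519*1/5 + 53/173*3/10 = 133/519 = pi_A  (ok)
  133/519*1/10 + 100/519*1/5 + 127/519*2/5 + 53/173*1/10 = 100/519 = pi_B  (ok)
  133/519*1/5 + 100/519*2/5 + 127/519*1/10 + 53/173*3/10 = 127/519 = pi_C  (ok)
  133/519*2/5 + 100/519*1/5 + 127/519*3/10 + 53/173*3/10 = 53/173 = pi_D  (ok)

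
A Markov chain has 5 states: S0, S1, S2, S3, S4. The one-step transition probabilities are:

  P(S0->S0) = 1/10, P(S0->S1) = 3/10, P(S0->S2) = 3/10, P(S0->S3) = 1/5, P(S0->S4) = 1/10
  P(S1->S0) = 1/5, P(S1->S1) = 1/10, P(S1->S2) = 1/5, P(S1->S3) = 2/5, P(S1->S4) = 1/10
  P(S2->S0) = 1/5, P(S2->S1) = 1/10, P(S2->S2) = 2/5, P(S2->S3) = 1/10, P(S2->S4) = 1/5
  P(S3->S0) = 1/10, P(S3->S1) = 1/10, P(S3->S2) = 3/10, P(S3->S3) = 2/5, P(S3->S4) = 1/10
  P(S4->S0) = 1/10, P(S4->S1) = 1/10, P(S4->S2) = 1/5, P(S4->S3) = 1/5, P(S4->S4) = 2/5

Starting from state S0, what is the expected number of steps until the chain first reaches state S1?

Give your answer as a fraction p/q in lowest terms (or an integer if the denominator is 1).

Let h_i = expected steps to first reach S1 from state i.
Boundary: h_S1 = 0.
First-step equations for the other states:
  h_S0 = 1 + 1/10*h_S0 + 3/10*h_S1 + 3/10*h_S2 + 1/5*h_S3 + 1/10*h_S4
  h_S2 = 1 + 1/5*h_S0 + 1/10*h_S1 + 2/5*h_S2 + 1/10*h_S3 + 1/5*h_S4
  h_S3 = 1 + 1/10*h_S0 + 1/10*h_S1 + 3/10*h_S2 + 2/5*h_S3 + 1/10*h_S4
  h_S4 = 1 + 1/10*h_S0 + 1/10*h_S1 + 1/5*h_S2 + 1/5*h_S3 + 2/5*h_S4

Substituting h_S1 = 0 and rearranging gives the linear system (I - Q) h = 1:
  [9/10, -3/10, -1/5, -1/10] . (h_S0, h_S2, h_S3, h_S4) = 1
  [-1/5, 3/5, -1/10, -1/5] . (h_S0, h_S2, h_S3, h_S4) = 1
  [-1/10, -3/10, 3/5, -1/10] . (h_S0, h_S2, h_S3, h_S4) = 1
  [-1/10, -1/5, -1/5, 3/5] . (h_S0, h_S2, h_S3, h_S4) = 1

Solving yields:
  h_S0 = 640/101
  h_S2 = 1565/202
  h_S3 = 800/101
  h_S4 = 1605/202

Starting state is S0, so the expected hitting time is h_S0 = 640/101.

Answer: 640/101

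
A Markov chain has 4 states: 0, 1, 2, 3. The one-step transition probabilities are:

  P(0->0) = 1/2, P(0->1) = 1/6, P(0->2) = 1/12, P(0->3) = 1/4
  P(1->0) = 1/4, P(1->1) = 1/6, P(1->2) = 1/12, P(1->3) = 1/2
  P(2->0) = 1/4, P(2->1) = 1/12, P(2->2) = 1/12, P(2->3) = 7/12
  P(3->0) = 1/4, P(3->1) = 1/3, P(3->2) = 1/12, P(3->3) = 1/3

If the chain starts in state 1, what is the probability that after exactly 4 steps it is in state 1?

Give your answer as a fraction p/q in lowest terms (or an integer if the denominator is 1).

Answer: 2293/10368

Derivation:
Computing P^4 by repeated multiplication:
P^1 =
  0: [1/2, 1/6, 1/12, 1/4]
  1: [1/4, 1/6, 1/12, 1/2]
  2: [1/4, 1/12, 1/12, 7/12]
  3: [1/4, 1/3, 1/12, 1/3]
P^2 =
  0: [3/8, 29/144, 1/12, 49/144]
  1: [5/16, 35/144, 1/12, 13/36]
  2: [5/16, 37/144, 1/12, 25/72]
  3: [5/16, 31/144, 1/12, 7/18]
P^3 =
  0: [11/32, 187/864, 1/12, 77/216]
  1: [21/64, 95/432, 1/12, 637/1728]
  2: [21/64, 47/216, 1/12, 641/1728]
  3: [21/64, 97/432, 1/12, 629/1728]
P^4 =
  0: [43/128, 71/324, 1/12, 3749/10368]
  1: [85/256, 2293/10368, 1/12, 7537/20736]
  2: [85/256, 2297/10368, 1/12, 7529/20736]
  3: [85/256, 2285/10368, 1/12, 7553/20736]

(P^4)[1 -> 1] = 2293/10368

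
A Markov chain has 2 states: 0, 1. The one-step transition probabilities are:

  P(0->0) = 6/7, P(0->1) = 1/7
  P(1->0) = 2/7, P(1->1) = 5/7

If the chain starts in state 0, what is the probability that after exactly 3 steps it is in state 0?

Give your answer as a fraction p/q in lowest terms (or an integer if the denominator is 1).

Answer: 250/343

Derivation:
Computing P^3 by repeated multiplication:
P^1 =
  0: [6/7, 1/7]
  1: [2/7, 5/7]
P^2 =
  0: [38/49, 11/49]
  1: [22/49, 27/49]
P^3 =
  0: [250/343, 93/343]
  1: [186/343, 157/343]

(P^3)[0 -> 0] = 250/343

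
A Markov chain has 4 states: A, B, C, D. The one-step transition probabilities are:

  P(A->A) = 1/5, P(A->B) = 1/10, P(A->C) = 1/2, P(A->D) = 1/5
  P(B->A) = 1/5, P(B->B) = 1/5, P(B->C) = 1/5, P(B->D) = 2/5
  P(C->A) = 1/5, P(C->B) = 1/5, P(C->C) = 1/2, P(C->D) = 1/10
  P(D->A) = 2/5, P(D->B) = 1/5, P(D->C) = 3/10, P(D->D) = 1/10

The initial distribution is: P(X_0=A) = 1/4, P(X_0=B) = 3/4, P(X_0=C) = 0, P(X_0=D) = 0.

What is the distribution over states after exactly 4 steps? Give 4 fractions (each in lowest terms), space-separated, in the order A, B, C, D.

Propagating the distribution step by step (d_{t+1} = d_t * P):
d_0 = (A=1/4, B=3/4, C=0, D=0)
  d_1[A] = 1/4*1/5 + 3/4*1/5 + 0*1/5 + 0*2/5 = 1/5
  d_1[B] = 1/4*1/10 + 3/4*1/5 + 0*1/5 + 0*1/5 = 7/40
  d_1[C] = 1/4*1/2 + 3/4*1/5 + 0*1/2 + 0*3/10 = 11/40
  d_1[D] = 1/4*1/5 + 3/4*2/5 + 0*1/10 + 0*1/10 = 7/20
d_1 = (A=1/5, B=7/40, C=11/40, D=7/20)
  d_2[A] = 1/5*1/5 + 7/40*1/5 + 11/40*1/5 + 7/20*2/5 = 27/100
  d_2[B] = 1/5*1/10 + 7/40*1/5 + 11/40*1/5 + 7/20*1/5 = 9/50
  d_2[C] = 1/5*1/2 + 7/40*1/5 + 11/40*1/2 + 7/20*3/10 = 151/400
  d_2[D] = 1/5*1/5 + 7/40*2/5 + 11/40*1/10 + 7/20*1/10 = 69/400
d_2 = (A=27/100, B=9/50, C=151/400, D=69/400)
  d_3[A] = 27/100*1/5 + 9/50*1/5 + 151/400*1/5 + 69/400*2/5 = 469/2000
  d_3[B] = 27/100*1/10 + 9/50*1/5 + 151/400*1/5 + 69/400*1/5 = 173/1000
  d_3[C] = 27/100*1/2 + 9/50*1/5 + 151/400*1/2 + 69/400*3/10 = 823/2000
  d_3[D] = 27/100*1/5 + 9/50*2/5 + 151/400*1/10 + 69/400*1/10 = 181/1000
d_3 = (A=469/2000, B=173/1000, C=823/2000, D=181/1000)
  d_4[A] = 469/2000*1/5 + 173/1000*1/5 + 823/2000*1/5 + 181/1000*2/5 = 1181/5000
  d_4[B] = 469/2000*1/10 + 173/1000*1/5 + 823/2000*1/5 + 181/1000*1/5 = 3531/20000
  d_4[C] = 469/2000*1/2 + 173/1000*1/5 + 823/2000*1/2 + 181/1000*3/10 = 4119/10000
  d_4[D] = 469/2000*1/5 + 173/1000*2/5 + 823/2000*1/10 + 181/1000*1/10 = 3507/20000
d_4 = (A=1181/5000, B=3531/20000, C=4119/10000, D=3507/20000)

Answer: 1181/5000 3531/20000 4119/10000 3507/20000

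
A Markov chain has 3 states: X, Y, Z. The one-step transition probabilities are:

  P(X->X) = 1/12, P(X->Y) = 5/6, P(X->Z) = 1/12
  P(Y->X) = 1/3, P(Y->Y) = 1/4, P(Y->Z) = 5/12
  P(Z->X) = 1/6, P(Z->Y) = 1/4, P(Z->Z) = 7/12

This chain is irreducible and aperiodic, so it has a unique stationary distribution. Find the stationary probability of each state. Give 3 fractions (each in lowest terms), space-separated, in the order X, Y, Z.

Answer: 15/71 53/142 59/142

Derivation:
The stationary distribution satisfies pi = pi * P, i.e.:
  pi_X = 1/12*pi_X + 1/3*pi_Y + 1/6*pi_Z
  pi_Y = 5/6*pi_X + 1/4*pi_Y + 1/4*pi_Z
  pi_Z = 1/12*pi_X + 5/12*pi_Y + 7/12*pi_Z
with normalization: pi_X + pi_Y + pi_Z = 1.

Using the first 2 balance equations plus normalization, the linear system A*pi = b is:
  [-11/12, 1/3, 1/6] . pi = 0
  [5/6, -3/4, 1/4] . pi = 0
  [1, 1, 1] . pi = 1

Solving yields:
  pi_X = 15/71
  pi_Y = 53/142
  pi_Z = 59/142

Verification (pi * P):
  15/71*1/12 + 53/142*1/3 + 59/142*1/6 = 15/71 = pi_X  (ok)
  15/71*5/6 + 53/142*1/4 + 59/142*1/4 = 53/142 = pi_Y  (ok)
  15/71*1/12 + 53/142*5/12 + 59/142*7/12 = 59/142 = pi_Z  (ok)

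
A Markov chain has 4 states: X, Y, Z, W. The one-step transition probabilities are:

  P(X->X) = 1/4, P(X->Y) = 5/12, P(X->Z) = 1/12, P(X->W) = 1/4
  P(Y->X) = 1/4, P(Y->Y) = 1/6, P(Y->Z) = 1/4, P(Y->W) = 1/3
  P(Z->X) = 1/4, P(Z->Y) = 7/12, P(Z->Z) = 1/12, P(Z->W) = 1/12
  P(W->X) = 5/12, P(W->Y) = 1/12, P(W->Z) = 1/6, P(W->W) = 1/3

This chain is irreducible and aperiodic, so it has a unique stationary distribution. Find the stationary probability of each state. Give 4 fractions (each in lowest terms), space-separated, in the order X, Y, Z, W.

The stationary distribution satisfies pi = pi * P, i.e.:
  pi_X = 1/4*pi_X + 1/4*pi_Y + 1/4*pi_Z + 5/12*pi_W
  pi_Y = 5/12*pi_X + 1/6*pi_Y + 7/12*pi_Z + 1/12*pi_W
  pi_Z = 1/12*pi_X + 1/4*pi_Y + 1/12*pi_Z + 1/6*pi_W
  pi_W = 1/4*pi_X + 1/3*pi_Y + 1/12*pi_Z + 1/3*pi_W
with normalization: pi_X + pi_Y + pi_Z + pi_W = 1.

Using the first 3 balance equations plus normalization, the linear system A*pi = b is:
  [-3/4, 1/4, 1/4, 5/12] . pi = 0
  [5/12, -5/6, 7/12, 1/12] . pi = 0
  [1/12, 1/4, -11/12, 1/6] . pi = 0
  [1, 1, 1, 1] . pi = 1

Solving yields:
  pi_X = 589/1996
  pi_Y = 281/998
  pi_Z = 305/1996
  pi_W = 135/499

Verification (pi * P):
  589/1996*1/4 + 281/998*1/4 + 305/1996*1/4 + 135/499*5/12 = 589/1996 = pi_X  (ok)
  589/1996*5/12 + 281/998*1/6 + 305/1996*7/12 + 135/499*1/12 = 281/998 = pi_Y  (ok)
  589/1996*1/12 + 281/998*1/4 + 305/1996*1/12 + 135/499*1/6 = 305/1996 = pi_Z  (ok)
  589/1996*1/4 + 281/998*1/3 + 305/1996*1/12 + 135/499*1/3 = 135/499 = pi_W  (ok)

Answer: 589/1996 281/998 305/1996 135/499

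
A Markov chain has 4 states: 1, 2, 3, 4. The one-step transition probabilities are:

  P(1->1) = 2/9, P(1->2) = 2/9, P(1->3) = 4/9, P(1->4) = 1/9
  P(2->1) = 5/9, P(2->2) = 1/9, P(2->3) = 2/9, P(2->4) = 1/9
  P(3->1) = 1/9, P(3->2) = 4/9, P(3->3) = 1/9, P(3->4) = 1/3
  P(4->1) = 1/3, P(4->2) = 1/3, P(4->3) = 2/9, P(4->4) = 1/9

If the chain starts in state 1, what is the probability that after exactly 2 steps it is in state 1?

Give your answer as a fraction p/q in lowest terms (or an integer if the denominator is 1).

Computing P^2 by repeated multiplication:
P^1 =
  1: [2/9, 2/9, 4/9, 1/9]
  2: [5/9, 1/9, 2/9, 1/9]
  3: [1/9, 4/9, 1/9, 1/3]
  4: [1/3, 1/3, 2/9, 1/9]
P^2 =
  1: [7/27, 25/81, 2/9, 17/81]
  2: [20/81, 22/81, 26/81, 13/81]
  3: [32/81, 19/81, 19/81, 11/81]
  4: [26/81, 20/81, 22/81, 13/81]

(P^2)[1 -> 1] = 7/27

Answer: 7/27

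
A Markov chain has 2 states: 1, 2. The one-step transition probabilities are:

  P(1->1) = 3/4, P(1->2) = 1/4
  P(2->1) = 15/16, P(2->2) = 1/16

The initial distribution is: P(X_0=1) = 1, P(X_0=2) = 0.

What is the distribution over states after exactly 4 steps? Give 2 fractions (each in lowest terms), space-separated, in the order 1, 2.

Answer: 12939/16384 3445/16384

Derivation:
Propagating the distribution step by step (d_{t+1} = d_t * P):
d_0 = (1=1, 2=0)
  d_1[1] = 1*3/4 + 0*15/16 = 3/4
  d_1[2] = 1*1/4 + 0*1/16 = 1/4
d_1 = (1=3/4, 2=1/4)
  d_2[1] = 3/4*3/4 + 1/4*15/16 = 51/64
  d_2[2] = 3/4*1/4 + 1/4*1/16 = 13/64
d_2 = (1=51/64, 2=13/64)
  d_3[1] = 51/64*3/4 + 13/64*15/16 = 807/1024
  d_3[2] = 51/64*1/4 + 13/64*1/16 = 217/1024
d_3 = (1=807/1024, 2=217/1024)
  d_4[1] = 807/1024*3/4 + 217/1024*15/16 = 12939/16384
  d_4[2] = 807/1024*1/4 + 217/1024*1/16 = 3445/16384
d_4 = (1=12939/16384, 2=3445/16384)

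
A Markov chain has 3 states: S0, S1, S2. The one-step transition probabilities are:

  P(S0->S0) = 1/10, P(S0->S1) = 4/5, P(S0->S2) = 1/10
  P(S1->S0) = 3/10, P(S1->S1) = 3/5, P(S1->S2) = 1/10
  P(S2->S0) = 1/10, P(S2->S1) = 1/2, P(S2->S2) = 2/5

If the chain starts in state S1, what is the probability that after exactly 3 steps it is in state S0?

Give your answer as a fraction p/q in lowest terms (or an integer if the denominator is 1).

Computing P^3 by repeated multiplication:
P^1 =
  S0: [1/10, 4/5, 1/10]
  S1: [3/10, 3/5, 1/10]
  S2: [1/10, 1/2, 2/5]
P^2 =
  S0: [13/50, 61/100, 13/100]
  S1: [11/50, 13/20, 13/100]
  S2: [1/5, 29/50, 11/50]
P^3 =
  S0: [111/500, 639/1000, 139/1000]
  S1: [23/100, 631/1000, 139/1000]
  S2: [27/125, 309/500, 83/500]

(P^3)[S1 -> S0] = 23/100

Answer: 23/100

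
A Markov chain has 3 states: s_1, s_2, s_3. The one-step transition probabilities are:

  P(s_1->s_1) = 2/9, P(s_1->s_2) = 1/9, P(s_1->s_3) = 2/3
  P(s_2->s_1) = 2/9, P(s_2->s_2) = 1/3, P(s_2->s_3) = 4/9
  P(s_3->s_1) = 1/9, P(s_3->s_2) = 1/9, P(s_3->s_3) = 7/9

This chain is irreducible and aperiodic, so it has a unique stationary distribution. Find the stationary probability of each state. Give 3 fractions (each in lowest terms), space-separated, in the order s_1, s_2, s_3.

Answer: 1/7 1/7 5/7

Derivation:
The stationary distribution satisfies pi = pi * P, i.e.:
  pi_s_1 = 2/9*pi_s_1 + 2/9*pi_s_2 + 1/9*pi_s_3
  pi_s_2 = 1/9*pi_s_1 + 1/3*pi_s_2 + 1/9*pi_s_3
  pi_s_3 = 2/3*pi_s_1 + 4/9*pi_s_2 + 7/9*pi_s_3
with normalization: pi_s_1 + pi_s_2 + pi_s_3 = 1.

Using the first 2 balance equations plus normalization, the linear system A*pi = b is:
  [-7/9, 2/9, 1/9] . pi = 0
  [1/9, -2/3, 1/9] . pi = 0
  [1, 1, 1] . pi = 1

Solving yields:
  pi_s_1 = 1/7
  pi_s_2 = 1/7
  pi_s_3 = 5/7

Verification (pi * P):
  1/7*2/9 + 1/7*2/9 + 5/7*1/9 = 1/7 = pi_s_1  (ok)
  1/7*1/9 + 1/7*1/3 + 5/7*1/9 = 1/7 = pi_s_2  (ok)
  1/7*2/3 + 1/7*4/9 + 5/7*7/9 = 5/7 = pi_s_3  (ok)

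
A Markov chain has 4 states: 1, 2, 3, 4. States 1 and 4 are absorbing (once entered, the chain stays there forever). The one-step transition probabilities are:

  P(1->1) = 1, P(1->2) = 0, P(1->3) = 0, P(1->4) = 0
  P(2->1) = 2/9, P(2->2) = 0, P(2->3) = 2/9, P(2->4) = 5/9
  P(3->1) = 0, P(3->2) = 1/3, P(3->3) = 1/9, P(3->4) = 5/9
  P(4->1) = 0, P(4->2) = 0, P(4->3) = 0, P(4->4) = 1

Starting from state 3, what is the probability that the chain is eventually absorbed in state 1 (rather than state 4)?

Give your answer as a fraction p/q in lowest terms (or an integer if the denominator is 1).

Answer: 1/11

Derivation:
Let a_i = P(absorbed in 1 | start in state i).
Boundary conditions: a_1 = 1, a_4 = 0.
For each transient state i, a_i = sum_j P(i->j) * a_j:
  a_2 = 2/9*a_1 + 0*a_2 + 2/9*a_3 + 5/9*a_4
  a_3 = 0*a_1 + 1/3*a_2 + 1/9*a_3 + 5/9*a_4

Substituting a_1 = 1 and a_4 = 0, rearrange to (I - Q) a = r where r[i] = P(i -> 1):
  [1, -2/9] . (a_2, a_3) = 2/9
  [-1/3, 8/9] . (a_2, a_3) = 0

Solving yields:
  a_2 = 8/33
  a_3 = 1/11

Starting state is 3, so the absorption probability is a_3 = 1/11.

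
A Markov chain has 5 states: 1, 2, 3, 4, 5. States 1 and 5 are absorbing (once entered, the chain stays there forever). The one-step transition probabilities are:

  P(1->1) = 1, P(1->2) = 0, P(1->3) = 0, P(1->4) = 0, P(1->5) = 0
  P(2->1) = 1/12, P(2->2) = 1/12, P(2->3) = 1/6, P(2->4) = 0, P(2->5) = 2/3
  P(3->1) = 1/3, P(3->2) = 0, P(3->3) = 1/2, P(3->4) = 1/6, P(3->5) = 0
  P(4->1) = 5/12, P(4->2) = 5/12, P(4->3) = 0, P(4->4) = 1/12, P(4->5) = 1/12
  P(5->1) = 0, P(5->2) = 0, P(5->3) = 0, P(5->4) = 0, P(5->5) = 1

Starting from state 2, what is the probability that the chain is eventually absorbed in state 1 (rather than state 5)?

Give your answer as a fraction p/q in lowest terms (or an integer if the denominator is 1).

Answer: 87/353

Derivation:
Let a_i = P(absorbed in 1 | start in state i).
Boundary conditions: a_1 = 1, a_5 = 0.
For each transient state i, a_i = sum_j P(i->j) * a_j:
  a_2 = 1/12*a_1 + 1/12*a_2 + 1/6*a_3 + 0*a_4 + 2/3*a_5
  a_3 = 1/3*a_1 + 0*a_2 + 1/2*a_3 + 1/6*a_4 + 0*a_5
  a_4 = 5/12*a_1 + 5/12*a_2 + 0*a_3 + 1/12*a_4 + 1/12*a_5

Substituting a_1 = 1 and a_5 = 0, rearrange to (I - Q) a = r where r[i] = P(i -> 1):
  [11/12, -1/6, 0] . (a_2, a_3, a_4) = 1/12
  [0, 1/2, -1/6] . (a_2, a_3, a_4) = 1/3
  [-5/12, 0, 11/12] . (a_2, a_3, a_4) = 5/12

Solving yields:
  a_2 = 87/353
  a_3 = 302/353
  a_4 = 200/353

Starting state is 2, so the absorption probability is a_2 = 87/353.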